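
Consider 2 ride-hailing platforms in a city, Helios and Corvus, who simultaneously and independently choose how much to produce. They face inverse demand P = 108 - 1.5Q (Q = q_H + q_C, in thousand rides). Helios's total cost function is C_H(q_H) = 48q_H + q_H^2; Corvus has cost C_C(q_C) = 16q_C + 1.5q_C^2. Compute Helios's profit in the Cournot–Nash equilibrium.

Helios's profit: π_H = (108 - 1.5Q)q_H - (48q_H + q_H²). Setting ∂π_H/∂q_H = 0: 60 - 5q_H - (3/2)(q_C) = 0.
Corvus's profit: π_C = (108 - 1.5Q)q_C - (16q_C + (3/2)q_C²). Setting ∂π_C/∂q_C = 0: 92 - 6q_C - (3/2)(q_H) = 0.
So q_H = (60 - (3/2)q_C)/5 and q_C = (92 - (3/2)q_H)/6.
Solving the pair: q_H = 8, q_C = 40/3.
Price P = 108 - (3/2)·(64/3) = 76.
Helios's profit: 76·8 - 48·8 - 8² = 160.

160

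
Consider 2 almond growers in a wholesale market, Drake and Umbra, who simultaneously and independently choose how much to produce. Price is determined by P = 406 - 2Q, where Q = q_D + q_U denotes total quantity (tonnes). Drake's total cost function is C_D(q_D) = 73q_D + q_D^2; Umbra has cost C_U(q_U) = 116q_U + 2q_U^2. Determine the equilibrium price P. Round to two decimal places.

262.45

Drake's profit: π_D = (406 - 2Q)q_D - (73q_D + q_D²). Setting ∂π_D/∂q_D = 0: 333 - 6q_D - 2(q_U) = 0.
Umbra's first-order condition: 290 - 8q_U - 2(q_D) = 0.
So q_D = (333 - 2q_U)/6 and q_U = (290 - 2q_D)/8.
Substituting one into the other gives q_D = 521/11 and q_U = 537/22.
Total output Q = 1579/22, so price P = 406 - 2·(1579/22) = 262.4545.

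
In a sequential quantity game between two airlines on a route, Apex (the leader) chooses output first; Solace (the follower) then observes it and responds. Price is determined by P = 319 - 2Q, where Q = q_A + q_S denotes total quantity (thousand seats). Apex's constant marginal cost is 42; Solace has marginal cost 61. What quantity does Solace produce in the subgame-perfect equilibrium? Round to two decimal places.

27.50

Solve by backward induction. Given q_A, the follower Solace maximises π_S = (319 - 2q_A - 2q_S)q_S - 61q_S.
Setting the follower's marginal profit to zero, 258 - 2q_A - 4q_S = 0, i.e. q_S = (258 - 2q_A)/4.
The leader anticipates this reaction. Substituting into P = 319 - 2Q gives P = 190 - q_A, so π_A = (190 - q_A)q_A - 42q_A.
Maximising: ∂π_A/∂q_A = 148 - 2q_A = 0, giving q_A = 74.
Then q_S = (258 - 2·74)/4 = 55/2.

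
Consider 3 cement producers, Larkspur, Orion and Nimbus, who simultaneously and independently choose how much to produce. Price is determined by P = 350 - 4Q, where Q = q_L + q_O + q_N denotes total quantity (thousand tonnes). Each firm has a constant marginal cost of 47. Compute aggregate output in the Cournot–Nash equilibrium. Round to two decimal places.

56.81

Each firm earns π_i = (350 - 4Q)q_i - 47q_i.
First-order condition (treating rivals' output as given): 303 - 8q_i - 4·Σ_{j≠i} q_j = 0.
By symmetry each firm produces the same amount; substituting Σ_{j≠i} q_j = 2q_i yields q_i = 303/16.
Total output Q = 303/16 + 303/16 + 303/16 = 909/16.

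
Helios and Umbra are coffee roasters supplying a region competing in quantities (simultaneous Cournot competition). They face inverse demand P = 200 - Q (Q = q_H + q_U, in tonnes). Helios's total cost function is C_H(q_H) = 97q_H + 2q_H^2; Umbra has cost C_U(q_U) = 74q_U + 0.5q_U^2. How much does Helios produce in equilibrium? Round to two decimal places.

10.76

Helios's profit: π_H = (200 - Q)q_H - (97q_H + 2q_H²). Setting ∂π_H/∂q_H = 0: 103 - 6q_H - (q_U) = 0.
Umbra's first-order condition: 126 - 3q_U - (q_H) = 0.
Best responses: q_H = (103 - q_U)/6, q_U = (126 - q_H)/3.
Substituting one into the other gives q_H = 183/17 and q_U = 653/17.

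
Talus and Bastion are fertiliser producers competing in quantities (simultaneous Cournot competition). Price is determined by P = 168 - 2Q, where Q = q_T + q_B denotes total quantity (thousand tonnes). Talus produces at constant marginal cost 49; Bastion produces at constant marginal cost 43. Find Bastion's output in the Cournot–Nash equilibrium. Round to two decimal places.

21.83

Talus's profit: π_T = (168 - 2Q)q_T - (49q_T). Setting ∂π_T/∂q_T = 0: 119 - 4q_T - 2(q_B) = 0.
Bastion's profit: π_B = (168 - 2Q)q_B - (43q_B). Setting ∂π_B/∂q_B = 0: 125 - 4q_B - 2(q_T) = 0.
Best responses: q_T = (119 - 2q_B)/4, q_B = (125 - 2q_T)/4.
Substituting one into the other gives q_T = 113/6 and q_B = 131/6.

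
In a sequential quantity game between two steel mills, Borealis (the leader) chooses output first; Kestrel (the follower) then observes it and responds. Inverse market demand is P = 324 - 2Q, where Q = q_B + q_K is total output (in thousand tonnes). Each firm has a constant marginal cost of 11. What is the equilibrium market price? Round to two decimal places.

89.25

Solve by backward induction. Given q_B, the follower Kestrel maximises π_K = (324 - 2q_B - 2q_K)q_K - 11q_K.
∂π_K/∂q_K = 313 - 2q_B - 4q_K = 0 gives the reaction function q_K = (313 - 2q_B)/4.
The leader anticipates this reaction. Substituting into P = 324 - 2Q gives P = 335/2 - q_B, so π_B = (335/2 - q_B)q_B - 11q_B.
Leader FOC: 313/2 - 2q_B = 0, so q_B = 313/4.
Then q_K = (313 - 2·(313/4))/4 = 313/8.
Total output Q = 939/8, so price P = 324 - 2·(939/8) = 357/4.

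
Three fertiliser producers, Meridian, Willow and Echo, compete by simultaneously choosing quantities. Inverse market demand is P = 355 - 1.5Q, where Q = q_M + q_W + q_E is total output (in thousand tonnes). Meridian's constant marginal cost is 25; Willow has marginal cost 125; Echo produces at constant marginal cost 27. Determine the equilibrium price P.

Meridian's profit: π_M = (355 - 1.5Q)q_M - (25q_M). Setting ∂π_M/∂q_M = 0: 330 - 3q_M - (3/2)(q_W + q_E) = 0.
Willow's first-order condition: 230 - 3q_W - (3/2)(q_M + q_E) = 0.
Echo's profit: π_E = (355 - 1.5Q)q_E - (27q_E). Setting ∂π_E/∂q_E = 0: 328 - 3q_E - (3/2)(q_M + q_W) = 0.
Adding the 3 conditions: 888 − 3Q − 3Q = 0, i.e. Q = 148.
Back-substituting: q_M = (330 − 222)/(3/2) = 72, q_W = (230 − 222)/(3/2) = 16/3, q_E = (328 − 222)/(3/2) = 212/3.
Total output Q = 148, so price P = 355 - (3/2)·148 = 133.

133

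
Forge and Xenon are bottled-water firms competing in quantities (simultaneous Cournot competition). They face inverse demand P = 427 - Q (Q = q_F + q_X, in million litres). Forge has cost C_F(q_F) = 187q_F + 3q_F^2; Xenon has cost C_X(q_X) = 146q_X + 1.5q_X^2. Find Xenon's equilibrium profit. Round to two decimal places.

Forge's profit: π_F = (427 - Q)q_F - (187q_F + 3q_F²). Setting ∂π_F/∂q_F = 0: 240 - 8q_F - (q_X) = 0.
Xenon's first-order condition: 281 - 5q_X - (q_F) = 0.
Rearranging gives the reaction functions q_F = (240 - q_X)/8 and q_X = (281 - q_F)/5.
Solving the pair: q_F = 919/39, q_X = 51.4872.
Price P = 427 - 75.0513 = 351.9487.
Xenon's profit: 351.9487·51.4872 - 146·51.4872 - (3/2)·51.4872² = 6627.3241.

6627.32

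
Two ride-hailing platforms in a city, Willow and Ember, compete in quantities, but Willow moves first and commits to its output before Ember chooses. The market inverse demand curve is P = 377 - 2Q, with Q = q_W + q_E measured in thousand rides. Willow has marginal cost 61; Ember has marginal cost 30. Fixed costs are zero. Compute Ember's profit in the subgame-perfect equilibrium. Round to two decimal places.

The follower Ember best-responds to any q_W: π_E = (377 - 2Q)q_E - 30q_E.
∂π_E/∂q_E = 347 - 2q_W - 4q_E = 0 gives the reaction function q_E = (347 - 2q_W)/4.
Willow substitutes q_E(q_W) into its own profit: π_W = q_W(377 - 2q_W - (347 - 2q_W)/2) - 61q_W = (407/2 - q_W)q_W - 61q_W.
Leader FOC: 285/2 - 2q_W = 0, so q_W = 285/4.
Then q_E = (347 - 2·(285/4))/4 = 409/8.
Price P = 377 - 2·(979/8) = 529/4.
Ember's profit: (529/4 - 30)·(409/8) = 5227.5313.

5227.53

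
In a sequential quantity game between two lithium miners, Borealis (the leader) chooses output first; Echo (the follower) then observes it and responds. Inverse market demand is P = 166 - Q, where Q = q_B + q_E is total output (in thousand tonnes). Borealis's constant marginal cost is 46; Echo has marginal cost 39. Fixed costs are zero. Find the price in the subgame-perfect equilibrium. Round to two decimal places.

74.25

Solve by backward induction. Given q_B, the follower Echo maximises π_E = (166 - q_B - q_E)q_E - 39q_E.
∂π_E/∂q_E = 127 - q_B - 2q_E = 0 gives the reaction function q_E = (127 - q_B)/2.
Borealis substitutes q_E(q_B) into its own profit: π_B = q_B(166 - q_B - (127 - q_B)/2) - 46q_B = (205/2 - (1/2)q_B)q_B - 46q_B.
The leader's first-order condition 113/2 - q_B = 0 yields q_B = 113/2.
Then q_E = (127 - 113/2)/2 = 141/4.
Total output Q = 367/4, so price P = 166 - 367/4 = 297/4.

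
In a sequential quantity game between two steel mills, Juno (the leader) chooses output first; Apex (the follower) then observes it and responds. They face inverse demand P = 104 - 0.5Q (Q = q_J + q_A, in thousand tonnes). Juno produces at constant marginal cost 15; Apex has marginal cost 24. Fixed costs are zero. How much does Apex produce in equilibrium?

Solve by backward induction. Given q_J, the follower Apex maximises π_A = (104 - (1/2)q_J - (1/2)q_A)q_A - 24q_A.
∂π_A/∂q_A = 80 - (1/2)q_J - q_A = 0 gives the reaction function q_A = (80 - (1/2)q_J).
Juno substitutes q_A(q_J) into its own profit: π_J = q_J(104 - (1/2)q_J - (80 - (1/2)q_J)/2) - 15q_J = (64 - (1/4)q_J)q_J - 15q_J.
The leader's first-order condition 49 - (1/2)q_J = 0 yields q_J = 98.
Then q_A = (80 - (1/2)·98) = 31.

31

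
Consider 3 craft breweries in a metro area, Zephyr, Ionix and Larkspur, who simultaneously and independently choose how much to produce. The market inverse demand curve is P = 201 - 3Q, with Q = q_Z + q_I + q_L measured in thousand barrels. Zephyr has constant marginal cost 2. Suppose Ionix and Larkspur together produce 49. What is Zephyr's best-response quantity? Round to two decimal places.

8.67

With rivals' combined output fixed at 49, Zephyr's profit is π_Z = (201 - 3·49 - 3q_Z)q_Z - (2q_Z) = (54 - 3q_Z)q_Z - (2q_Z).
∂π_Z/∂q_Z = 52 - 6q_Z = 0, so q_Z = 26/3.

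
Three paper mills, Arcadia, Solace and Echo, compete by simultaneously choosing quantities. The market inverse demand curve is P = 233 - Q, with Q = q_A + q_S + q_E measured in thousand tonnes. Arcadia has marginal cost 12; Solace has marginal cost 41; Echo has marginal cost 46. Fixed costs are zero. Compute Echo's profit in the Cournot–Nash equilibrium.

1369

Arcadia's profit: π_A = (233 - Q)q_A - (12q_A). Setting ∂π_A/∂q_A = 0: 221 - 2q_A - (q_S + q_E) = 0.
Solace's first-order condition: 192 - 2q_S - (q_A + q_E) = 0.
Echo's first-order condition: 187 - 2q_E - (q_A + q_S) = 0.
Adding the 3 first-order conditions: 600 − 4Q = 0, so Q = 150.
Back-substituting: q_A = (221 − 150) = 71, q_S = (192 − 150) = 42, q_E = (187 − 150) = 37.
Price P = 233 - 150 = 83.
Echo's profit: (83 - 46)·37 = 1369.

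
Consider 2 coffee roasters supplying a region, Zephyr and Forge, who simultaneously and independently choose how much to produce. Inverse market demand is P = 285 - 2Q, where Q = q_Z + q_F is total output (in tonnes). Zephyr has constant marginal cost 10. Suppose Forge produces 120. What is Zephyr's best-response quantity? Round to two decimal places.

With the rival's output fixed at 120, Zephyr's profit is π_Z = (285 - 2·120 - 2q_Z)q_Z - (10q_Z) = (45 - 2q_Z)q_Z - (10q_Z).
∂π_Z/∂q_Z = 35 - 4q_Z = 0, so q_Z = 35/4.

8.75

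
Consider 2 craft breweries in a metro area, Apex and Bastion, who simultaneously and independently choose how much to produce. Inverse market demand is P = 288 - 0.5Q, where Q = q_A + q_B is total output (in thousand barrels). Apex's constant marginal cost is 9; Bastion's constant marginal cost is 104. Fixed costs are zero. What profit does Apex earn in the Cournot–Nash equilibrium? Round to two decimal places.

31083.56

Apex's profit: π_A = (288 - 0.5Q)q_A - (9q_A). Setting ∂π_A/∂q_A = 0: 279 - q_A - (1/2)(q_B) = 0.
Bastion's profit: π_B = (288 - 0.5Q)q_B - (104q_B). Setting ∂π_B/∂q_B = 0: 184 - q_B - (1/2)(q_A) = 0.
So q_A = (279 - (1/2)q_B) and q_B = (184 - (1/2)q_A).
Substituting one into the other gives q_A = 748/3 and q_B = 178/3.
Price P = 288 - (1/2)·(926/3) = 401/3.
Apex's profit: (401/3 - 9)·(748/3) = 31083.5556.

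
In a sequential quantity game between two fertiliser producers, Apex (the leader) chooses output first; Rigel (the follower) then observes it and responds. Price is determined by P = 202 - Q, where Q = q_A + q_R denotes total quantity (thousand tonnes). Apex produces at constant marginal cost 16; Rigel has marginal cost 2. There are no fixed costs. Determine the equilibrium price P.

The follower Rigel best-responds to any q_A: π_R = (202 - Q)q_R - 2q_R.
∂π_R/∂q_R = 200 - q_A - 2q_R = 0 gives the reaction function q_R = (200 - q_A)/2.
The leader anticipates this reaction. Substituting into P = 202 - Q gives P = 102 - (1/2)q_A, so π_A = (102 - (1/2)q_A)q_A - 16q_A.
The leader's first-order condition 86 - q_A = 0 yields q_A = 86.
Then q_R = (200 - 86)/2 = 57.
Total output Q = 143, so price P = 202 - 143 = 59.

59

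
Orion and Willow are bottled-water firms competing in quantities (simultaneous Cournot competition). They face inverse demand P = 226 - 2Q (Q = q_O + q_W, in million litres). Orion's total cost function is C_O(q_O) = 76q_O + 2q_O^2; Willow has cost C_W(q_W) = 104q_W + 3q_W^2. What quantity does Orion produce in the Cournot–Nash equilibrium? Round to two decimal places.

Orion's profit: π_O = (226 - 2Q)q_O - (76q_O + 2q_O²). Setting ∂π_O/∂q_O = 0: 150 - 8q_O - 2(q_W) = 0.
Willow's first-order condition: 122 - 10q_W - 2(q_O) = 0.
Best responses: q_O = (150 - 2q_W)/8, q_W = (122 - 2q_O)/10.
Solving the pair: q_O = 314/19, q_W = 169/19.

16.53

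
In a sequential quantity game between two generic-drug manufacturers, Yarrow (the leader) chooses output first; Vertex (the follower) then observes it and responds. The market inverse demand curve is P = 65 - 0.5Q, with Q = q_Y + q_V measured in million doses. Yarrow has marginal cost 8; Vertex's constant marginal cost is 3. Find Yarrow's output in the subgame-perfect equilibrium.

Solve by backward induction. Given q_Y, the follower Vertex maximises π_V = (65 - (1/2)q_Y - (1/2)q_V)q_V - 3q_V.
Setting the follower's marginal profit to zero, 62 - (1/2)q_Y - q_V = 0, i.e. q_V = (62 - (1/2)q_Y).
The leader anticipates this reaction. Substituting into P = 65 - 0.5Q gives P = 34 - (1/4)q_Y, so π_Y = (34 - (1/4)q_Y)q_Y - 8q_Y.
Leader FOC: 26 - (1/2)q_Y = 0, so q_Y = 52.
Then q_V = (62 - (1/2)·52) = 36.

52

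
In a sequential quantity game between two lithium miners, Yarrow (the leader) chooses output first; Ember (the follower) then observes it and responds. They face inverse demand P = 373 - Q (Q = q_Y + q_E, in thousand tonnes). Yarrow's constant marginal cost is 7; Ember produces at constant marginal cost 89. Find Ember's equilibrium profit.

The follower Ember best-responds to any q_Y: π_E = (373 - Q)q_E - 89q_E.
Follower FOC: 284 - q_Y - 2q_E = 0, so q_E(q_Y) = (284 - q_Y)/2.
The leader anticipates this reaction. Substituting into P = 373 - Q gives P = 231 - (1/2)q_Y, so π_Y = (231 - (1/2)q_Y)q_Y - 7q_Y.
Maximising: ∂π_Y/∂q_Y = 224 - q_Y = 0, giving q_Y = 224.
Then q_E = (284 - 224)/2 = 30.
Price P = 373 - 254 = 119.
Ember's profit: (119 - 89)·30 = 900.

900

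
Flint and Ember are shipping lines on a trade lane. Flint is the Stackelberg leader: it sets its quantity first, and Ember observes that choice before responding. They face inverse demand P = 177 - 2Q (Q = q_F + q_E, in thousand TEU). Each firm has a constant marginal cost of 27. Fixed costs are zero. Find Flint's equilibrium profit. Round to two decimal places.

Solve by backward induction. Given q_F, the follower Ember maximises π_E = (177 - 2q_F - 2q_E)q_E - 27q_E.
∂π_E/∂q_E = 150 - 2q_F - 4q_E = 0 gives the reaction function q_E = (150 - 2q_F)/4.
Flint substitutes q_E(q_F) into its own profit: π_F = q_F(177 - 2q_F - (150 - 2q_F)/2) - 27q_F = (102 - q_F)q_F - 27q_F.
The leader's first-order condition 75 - 2q_F = 0 yields q_F = 75/2.
Then q_E = (150 - 2·(75/2))/4 = 75/4.
Price P = 177 - 2·(225/4) = 129/2.
Flint's profit: (129/2 - 27)·(75/2) = 1406.2500.

1406.25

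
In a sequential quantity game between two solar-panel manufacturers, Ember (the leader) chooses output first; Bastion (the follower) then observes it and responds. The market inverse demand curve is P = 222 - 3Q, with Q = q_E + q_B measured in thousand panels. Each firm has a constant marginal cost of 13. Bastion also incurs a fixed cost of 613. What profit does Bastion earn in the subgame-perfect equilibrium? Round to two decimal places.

Solve by backward induction. Given q_E, the follower Bastion maximises π_B = (222 - 3q_E - 3q_B)q_B - 13q_B.
Setting the follower's marginal profit to zero, 209 - 3q_E - 6q_B = 0, i.e. q_B = (209 - 3q_E)/6.
Ember substitutes q_B(q_E) into its own profit: π_E = q_E(222 - 3q_E - (209 - 3q_E)/2) - 13q_E = (235/2 - (3/2)q_E)q_E - 13q_E.
Maximising: ∂π_E/∂q_E = 209/2 - 3q_E = 0, giving q_E = 209/6.
Then q_B = (209 - 3·(209/6))/6 = 209/12.
Price P = 222 - 3·(209/4) = 261/4.
Bastion's profit: (261/4 - 13)·(209/12) - 613 = 297.0208.

297.02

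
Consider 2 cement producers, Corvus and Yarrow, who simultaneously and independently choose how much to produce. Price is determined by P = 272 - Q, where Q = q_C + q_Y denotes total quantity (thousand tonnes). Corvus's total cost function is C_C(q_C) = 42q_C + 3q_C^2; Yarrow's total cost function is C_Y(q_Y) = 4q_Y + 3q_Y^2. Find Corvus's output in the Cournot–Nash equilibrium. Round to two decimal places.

Corvus's profit: π_C = (272 - Q)q_C - (42q_C + 3q_C²). Setting ∂π_C/∂q_C = 0: 230 - 8q_C - (q_Y) = 0.
Yarrow's first-order condition: 268 - 8q_Y - (q_C) = 0.
So q_C = (230 - q_Y)/8 and q_Y = (268 - q_C)/8.
Substituting one into the other gives q_C = 524/21 and q_Y = 638/21.

24.95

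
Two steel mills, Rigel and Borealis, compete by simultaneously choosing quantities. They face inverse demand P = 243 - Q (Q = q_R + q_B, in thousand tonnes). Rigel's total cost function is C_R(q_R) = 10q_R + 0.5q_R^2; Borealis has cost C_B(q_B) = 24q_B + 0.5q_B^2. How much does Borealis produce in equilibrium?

Rigel's profit: π_R = (243 - Q)q_R - (10q_R + (1/2)q_R²). Setting ∂π_R/∂q_R = 0: 233 - 3q_R - (q_B) = 0.
Borealis's first-order condition: 219 - 3q_B - (q_R) = 0.
So q_R = (233 - q_B)/3 and q_B = (219 - q_R)/3.
Substituting one into the other gives q_R = 60 and q_B = 53.

53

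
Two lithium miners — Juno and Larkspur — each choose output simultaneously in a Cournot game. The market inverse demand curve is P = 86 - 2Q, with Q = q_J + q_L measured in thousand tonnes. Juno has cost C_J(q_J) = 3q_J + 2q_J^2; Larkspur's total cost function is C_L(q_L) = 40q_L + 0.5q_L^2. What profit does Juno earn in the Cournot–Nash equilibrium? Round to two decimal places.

322.00

Juno's profit: π_J = (86 - 2Q)q_J - (3q_J + 2q_J²). Setting ∂π_J/∂q_J = 0: 83 - 8q_J - 2(q_L) = 0.
Larkspur's first-order condition: 46 - 5q_L - 2(q_J) = 0.
Best responses: q_J = (83 - 2q_L)/8, q_L = (46 - 2q_J)/5.
Solving the pair: q_J = 323/36, q_L = 101/18.
Price P = 86 - 2·(175/12) = 341/6.
Juno's profit: (341/6)·(323/36) - 3·(323/36) - 2(323/36)² = 322.0031.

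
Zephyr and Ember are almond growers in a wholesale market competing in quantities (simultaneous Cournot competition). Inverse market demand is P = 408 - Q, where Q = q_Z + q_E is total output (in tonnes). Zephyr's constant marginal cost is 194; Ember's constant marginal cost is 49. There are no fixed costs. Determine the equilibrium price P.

Zephyr's profit: π_Z = (408 - Q)q_Z - (194q_Z). Setting ∂π_Z/∂q_Z = 0: 214 - 2q_Z - (q_E) = 0.
Ember's profit: π_E = (408 - Q)q_E - (49q_E). Setting ∂π_E/∂q_E = 0: 359 - 2q_E - (q_Z) = 0.
So q_Z = (214 - q_E)/2 and q_E = (359 - q_Z)/2.
Substituting one into the other gives q_Z = 23 and q_E = 168.
Total output Q = 191, so price P = 408 - 191 = 217.

217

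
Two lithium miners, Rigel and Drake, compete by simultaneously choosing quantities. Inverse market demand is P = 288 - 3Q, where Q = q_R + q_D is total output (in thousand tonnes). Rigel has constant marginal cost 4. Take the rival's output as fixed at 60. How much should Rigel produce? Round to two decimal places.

17.33

With the rival's output fixed at 60, Rigel's profit is π_R = (288 - 3·60 - 3q_R)q_R - (4q_R) = (108 - 3q_R)q_R - (4q_R).
∂π_R/∂q_R = 104 - 6q_R = 0, so q_R = 52/3.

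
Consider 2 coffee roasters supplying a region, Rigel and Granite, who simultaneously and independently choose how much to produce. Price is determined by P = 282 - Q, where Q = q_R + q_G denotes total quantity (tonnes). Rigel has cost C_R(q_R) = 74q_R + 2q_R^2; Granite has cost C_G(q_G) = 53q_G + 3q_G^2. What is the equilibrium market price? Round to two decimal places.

226.66

Rigel's profit: π_R = (282 - Q)q_R - (74q_R + 2q_R²). Setting ∂π_R/∂q_R = 0: 208 - 6q_R - (q_G) = 0.
Granite's first-order condition: 229 - 8q_G - (q_R) = 0.
So q_R = (208 - q_G)/6 and q_G = (229 - q_R)/8.
Solving the pair: q_R = 1435/47, q_G = 1166/47.
Total output Q = 55.3404, so price P = 282 - 55.3404 = 226.6596.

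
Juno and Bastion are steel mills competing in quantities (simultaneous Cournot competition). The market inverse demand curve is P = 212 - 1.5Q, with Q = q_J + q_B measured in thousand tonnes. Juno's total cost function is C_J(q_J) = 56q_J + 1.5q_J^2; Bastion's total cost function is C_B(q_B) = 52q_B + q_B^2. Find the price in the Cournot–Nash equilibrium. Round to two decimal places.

143.57

Juno's profit: π_J = (212 - 1.5Q)q_J - (56q_J + (3/2)q_J²). Setting ∂π_J/∂q_J = 0: 156 - 6q_J - (3/2)(q_B) = 0.
Bastion's profit: π_B = (212 - 1.5Q)q_B - (52q_B + q_B²). Setting ∂π_B/∂q_B = 0: 160 - 5q_B - (3/2)(q_J) = 0.
So q_J = (156 - (3/2)q_B)/6 and q_B = (160 - (3/2)q_J)/5.
Solving the pair: q_J = 720/37, q_B = 968/37.
Total output Q = 1688/37, so price P = 212 - (3/2)·(1688/37) = 143.5676.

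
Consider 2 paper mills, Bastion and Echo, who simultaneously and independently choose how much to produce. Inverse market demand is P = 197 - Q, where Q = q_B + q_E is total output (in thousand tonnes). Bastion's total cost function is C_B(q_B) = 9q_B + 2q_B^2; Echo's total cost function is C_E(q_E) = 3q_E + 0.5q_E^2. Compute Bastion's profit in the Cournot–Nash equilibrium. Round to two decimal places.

Bastion's profit: π_B = (197 - Q)q_B - (9q_B + 2q_B²). Setting ∂π_B/∂q_B = 0: 188 - 6q_B - (q_E) = 0.
Echo's profit: π_E = (197 - Q)q_E - (3q_E + (1/2)q_E²). Setting ∂π_E/∂q_E = 0: 194 - 3q_E - (q_B) = 0.
So q_B = (188 - q_E)/6 and q_E = (194 - q_B)/3.
Substituting one into the other gives q_B = 370/17 and q_E = 976/17.
Price P = 197 - 1346/17 = 117.8235.
Bastion's profit: 117.8235·(370/17) - 9·(370/17) - 2(370/17)² = 1421.1073.

1421.11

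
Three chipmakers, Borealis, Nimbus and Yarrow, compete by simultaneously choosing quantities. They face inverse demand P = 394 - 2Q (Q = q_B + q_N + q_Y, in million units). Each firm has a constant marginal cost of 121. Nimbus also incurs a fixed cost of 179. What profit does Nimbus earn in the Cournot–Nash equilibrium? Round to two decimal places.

2150.03

A representative firm's profit is π_i = q_i(394 - 2Q) - 121q_i.
Setting ∂π_i/∂q_i = 0 with rivals' quantities fixed: 273 - 4q_i - 2·Σ_{j≠i} q_j = 0.
With identical firms every q_j equals q_i, so Σ_{j≠i} q_j = 2q_i and 273 = 8q_i, giving q_i = 273/8.
Price P = 394 - 2·(819/8) = 757/4.
Nimbus's profit: (757/4 - 121)·(273/8) - 179 = 2150.0313.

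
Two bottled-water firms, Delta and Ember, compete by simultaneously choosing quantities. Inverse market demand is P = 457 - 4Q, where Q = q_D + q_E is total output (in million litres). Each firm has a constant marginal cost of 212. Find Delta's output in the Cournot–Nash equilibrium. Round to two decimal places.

20.42

Each firm earns π_i = (457 - 4Q)q_i - 212q_i.
First-order condition (treating rivals' output as given): 245 - 8q_i - 4q_j = 0.
By symmetry each firm produces the same amount; substituting q_j = q_i yields q_i = 245/12.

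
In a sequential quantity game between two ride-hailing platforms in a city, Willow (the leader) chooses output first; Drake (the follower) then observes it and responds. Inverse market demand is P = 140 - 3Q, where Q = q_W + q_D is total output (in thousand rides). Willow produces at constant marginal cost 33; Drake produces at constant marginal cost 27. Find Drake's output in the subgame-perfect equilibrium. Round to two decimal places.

10.42

Solve by backward induction. Given q_W, the follower Drake maximises π_D = (140 - 3q_W - 3q_D)q_D - 27q_D.
∂π_D/∂q_D = 113 - 3q_W - 6q_D = 0 gives the reaction function q_D = (113 - 3q_W)/6.
The leader anticipates this reaction. Substituting into P = 140 - 3Q gives P = 167/2 - (3/2)q_W, so π_W = (167/2 - (3/2)q_W)q_W - 33q_W.
The leader's first-order condition 101/2 - 3q_W = 0 yields q_W = 101/6.
Then q_D = (113 - 3·(101/6))/6 = 125/12.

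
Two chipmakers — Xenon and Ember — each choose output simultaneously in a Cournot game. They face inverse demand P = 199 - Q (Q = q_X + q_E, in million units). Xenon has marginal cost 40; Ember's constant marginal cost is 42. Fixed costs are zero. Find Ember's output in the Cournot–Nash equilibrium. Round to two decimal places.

Xenon's profit: π_X = (199 - Q)q_X - (40q_X). Setting ∂π_X/∂q_X = 0: 159 - 2q_X - (q_E) = 0.
Ember's profit: π_E = (199 - Q)q_E - (42q_E). Setting ∂π_E/∂q_E = 0: 157 - 2q_E - (q_X) = 0.
Best responses: q_X = (159 - q_E)/2, q_E = (157 - q_X)/2.
Solving the pair: q_X = 161/3, q_E = 155/3.

51.67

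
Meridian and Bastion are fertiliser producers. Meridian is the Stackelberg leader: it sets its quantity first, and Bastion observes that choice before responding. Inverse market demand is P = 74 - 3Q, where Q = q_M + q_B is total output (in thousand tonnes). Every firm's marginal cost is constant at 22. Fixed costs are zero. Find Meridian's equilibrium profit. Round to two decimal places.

112.67

Solve by backward induction. Given q_M, the follower Bastion maximises π_B = (74 - 3q_M - 3q_B)q_B - 22q_B.
∂π_B/∂q_B = 52 - 3q_M - 6q_B = 0 gives the reaction function q_B = (52 - 3q_M)/6.
Meridian substitutes q_B(q_M) into its own profit: π_M = q_M(74 - 3q_M - (52 - 3q_M)/2) - 22q_M = (48 - (3/2)q_M)q_M - 22q_M.
Maximising: ∂π_M/∂q_M = 26 - 3q_M = 0, giving q_M = 26/3.
Then q_B = (52 - 3·(26/3))/6 = 13/3.
Price P = 74 - 3·13 = 35.
Meridian's profit: (35 - 22)·(26/3) = 338/3.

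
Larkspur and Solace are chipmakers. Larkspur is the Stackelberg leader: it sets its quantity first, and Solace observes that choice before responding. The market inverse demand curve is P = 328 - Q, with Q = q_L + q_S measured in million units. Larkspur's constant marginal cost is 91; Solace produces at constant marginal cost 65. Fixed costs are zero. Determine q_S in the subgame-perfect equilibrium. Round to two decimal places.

78.75

The follower Solace best-responds to any q_L: π_S = (328 - Q)q_S - 65q_S.
Follower FOC: 263 - q_L - 2q_S = 0, so q_S(q_L) = (263 - q_L)/2.
Larkspur substitutes q_S(q_L) into its own profit: π_L = q_L(328 - q_L - (263 - q_L)/2) - 91q_L = (393/2 - (1/2)q_L)q_L - 91q_L.
Maximising: ∂π_L/∂q_L = 211/2 - q_L = 0, giving q_L = 211/2.
Then q_S = (263 - 211/2)/2 = 315/4.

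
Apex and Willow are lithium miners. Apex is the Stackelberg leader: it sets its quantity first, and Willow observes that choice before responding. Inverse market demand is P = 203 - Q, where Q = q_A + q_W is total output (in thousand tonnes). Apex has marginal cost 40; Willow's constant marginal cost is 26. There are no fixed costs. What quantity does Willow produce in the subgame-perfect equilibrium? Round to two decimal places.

Solve by backward induction. Given q_A, the follower Willow maximises π_W = (203 - q_A - q_W)q_W - 26q_W.
∂π_W/∂q_W = 177 - q_A - 2q_W = 0 gives the reaction function q_W = (177 - q_A)/2.
Apex substitutes q_W(q_A) into its own profit: π_A = q_A(203 - q_A - (177 - q_A)/2) - 40q_A = (229/2 - (1/2)q_A)q_A - 40q_A.
Maximising: ∂π_A/∂q_A = 149/2 - q_A = 0, giving q_A = 149/2.
Then q_W = (177 - 149/2)/2 = 205/4.

51.25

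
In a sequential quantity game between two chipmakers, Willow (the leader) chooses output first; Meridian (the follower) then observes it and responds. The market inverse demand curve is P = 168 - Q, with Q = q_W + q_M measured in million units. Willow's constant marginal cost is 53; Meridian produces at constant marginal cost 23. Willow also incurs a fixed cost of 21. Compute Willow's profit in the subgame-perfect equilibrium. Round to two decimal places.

Solve by backward induction. Given q_W, the follower Meridian maximises π_M = (168 - q_W - q_M)q_M - 23q_M.
Follower FOC: 145 - q_W - 2q_M = 0, so q_M(q_W) = (145 - q_W)/2.
The leader anticipates this reaction. Substituting into P = 168 - Q gives P = 191/2 - (1/2)q_W, so π_W = (191/2 - (1/2)q_W)q_W - 53q_W.
Maximising: ∂π_W/∂q_W = 85/2 - q_W = 0, giving q_W = 85/2.
Then q_M = (145 - 85/2)/2 = 205/4.
Price P = 168 - 375/4 = 297/4.
Willow's profit: (297/4 - 53)·(85/2) - 21 = 882.1250.

882.13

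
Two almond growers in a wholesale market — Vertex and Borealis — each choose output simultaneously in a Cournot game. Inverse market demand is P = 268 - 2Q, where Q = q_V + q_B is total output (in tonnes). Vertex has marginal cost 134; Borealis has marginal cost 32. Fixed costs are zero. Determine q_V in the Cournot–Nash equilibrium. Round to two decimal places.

Vertex's profit: π_V = (268 - 2Q)q_V - (134q_V). Setting ∂π_V/∂q_V = 0: 134 - 4q_V - 2(q_B) = 0.
Borealis's profit: π_B = (268 - 2Q)q_B - (32q_B). Setting ∂π_B/∂q_B = 0: 236 - 4q_B - 2(q_V) = 0.
Rearranging gives the reaction functions q_V = (134 - 2q_B)/4 and q_B = (236 - 2q_V)/4.
Solving the pair: q_V = 16/3, q_B = 169/3.

5.33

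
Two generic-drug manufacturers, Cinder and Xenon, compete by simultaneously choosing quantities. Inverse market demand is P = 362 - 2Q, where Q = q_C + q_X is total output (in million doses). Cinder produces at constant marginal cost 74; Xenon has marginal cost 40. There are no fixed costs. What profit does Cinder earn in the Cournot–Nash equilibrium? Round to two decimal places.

Cinder's profit: π_C = (362 - 2Q)q_C - (74q_C). Setting ∂π_C/∂q_C = 0: 288 - 4q_C - 2(q_X) = 0.
Xenon's first-order condition: 322 - 4q_X - 2(q_C) = 0.
Rearranging gives the reaction functions q_C = (288 - 2q_X)/4 and q_X = (322 - 2q_C)/4.
Solving the pair: q_C = 127/3, q_X = 178/3.
Price P = 362 - 2·(305/3) = 476/3.
Cinder's profit: (476/3 - 74)·(127/3) = 3584.2222.

3584.22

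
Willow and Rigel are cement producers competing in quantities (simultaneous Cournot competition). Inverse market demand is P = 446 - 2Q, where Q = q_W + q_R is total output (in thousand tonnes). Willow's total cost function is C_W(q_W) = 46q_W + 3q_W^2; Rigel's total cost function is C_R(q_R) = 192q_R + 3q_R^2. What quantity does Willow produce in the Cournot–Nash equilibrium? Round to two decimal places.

36.38

Willow's profit: π_W = (446 - 2Q)q_W - (46q_W + 3q_W²). Setting ∂π_W/∂q_W = 0: 400 - 10q_W - 2(q_R) = 0.
Rigel's profit: π_R = (446 - 2Q)q_R - (192q_R + 3q_R²). Setting ∂π_R/∂q_R = 0: 254 - 10q_R - 2(q_W) = 0.
So q_W = (400 - 2q_R)/10 and q_R = (254 - 2q_W)/10.
Substituting one into the other gives q_W = 291/8 and q_R = 145/8.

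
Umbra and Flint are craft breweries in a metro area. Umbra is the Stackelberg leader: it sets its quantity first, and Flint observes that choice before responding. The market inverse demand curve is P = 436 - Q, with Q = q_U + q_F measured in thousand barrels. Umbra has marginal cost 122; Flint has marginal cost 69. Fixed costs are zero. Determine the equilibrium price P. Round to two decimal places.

Solve by backward induction. Given q_U, the follower Flint maximises π_F = (436 - q_U - q_F)q_F - 69q_F.
∂π_F/∂q_F = 367 - q_U - 2q_F = 0 gives the reaction function q_F = (367 - q_U)/2.
The leader anticipates this reaction. Substituting into P = 436 - Q gives P = 505/2 - (1/2)q_U, so π_U = (505/2 - (1/2)q_U)q_U - 122q_U.
Leader FOC: 261/2 - q_U = 0, so q_U = 261/2.
Then q_F = (367 - 261/2)/2 = 473/4.
Total output Q = 995/4, so price P = 436 - 995/4 = 749/4.

187.25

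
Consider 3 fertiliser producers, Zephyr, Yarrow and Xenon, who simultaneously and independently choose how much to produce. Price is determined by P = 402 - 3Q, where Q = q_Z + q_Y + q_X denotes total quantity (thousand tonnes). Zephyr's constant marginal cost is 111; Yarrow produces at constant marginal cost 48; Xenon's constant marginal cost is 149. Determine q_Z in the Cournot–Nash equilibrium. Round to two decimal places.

22.17

Zephyr's profit: π_Z = (402 - 3Q)q_Z - (111q_Z). Setting ∂π_Z/∂q_Z = 0: 291 - 6q_Z - 3(q_Y + q_X) = 0.
Yarrow's profit: π_Y = (402 - 3Q)q_Y - (48q_Y). Setting ∂π_Y/∂q_Y = 0: 354 - 6q_Y - 3(q_Z + q_X) = 0.
Xenon's first-order condition: 253 - 6q_X - 3(q_Z + q_Y) = 0.
Adding the 3 conditions: 898 − 6Q − 6Q = 0, i.e. Q = 449/6.
Back-substituting: q_Z = (291 − 449/2)/3 = 133/6, q_Y = (354 − 449/2)/3 = 259/6, q_X = (253 − 449/2)/3 = 19/2.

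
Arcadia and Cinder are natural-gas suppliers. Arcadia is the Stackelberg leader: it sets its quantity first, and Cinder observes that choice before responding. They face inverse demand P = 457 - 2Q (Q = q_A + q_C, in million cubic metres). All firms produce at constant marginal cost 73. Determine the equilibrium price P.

The follower Cinder best-responds to any q_A: π_C = (457 - 2Q)q_C - 73q_C.
Setting the follower's marginal profit to zero, 384 - 2q_A - 4q_C = 0, i.e. q_C = (384 - 2q_A)/4.
The leader anticipates this reaction. Substituting into P = 457 - 2Q gives P = 265 - q_A, so π_A = (265 - q_A)q_A - 73q_A.
Leader FOC: 192 - 2q_A = 0, so q_A = 96.
Then q_C = (384 - 2·96)/4 = 48.
Total output Q = 144, so price P = 457 - 2·144 = 169.

169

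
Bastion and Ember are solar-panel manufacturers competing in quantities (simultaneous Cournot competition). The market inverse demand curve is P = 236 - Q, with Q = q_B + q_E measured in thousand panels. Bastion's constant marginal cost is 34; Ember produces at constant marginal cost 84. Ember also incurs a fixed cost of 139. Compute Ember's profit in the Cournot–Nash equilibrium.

Bastion's profit: π_B = (236 - Q)q_B - (34q_B). Setting ∂π_B/∂q_B = 0: 202 - 2q_B - (q_E) = 0.
Ember's first-order condition: 152 - 2q_E - (q_B) = 0.
Best responses: q_B = (202 - q_E)/2, q_E = (152 - q_B)/2.
Solving the pair: q_B = 84, q_E = 34.
Price P = 236 - 118 = 118.
Ember's profit: (118 - 84)·34 - 139 = 1017.

1017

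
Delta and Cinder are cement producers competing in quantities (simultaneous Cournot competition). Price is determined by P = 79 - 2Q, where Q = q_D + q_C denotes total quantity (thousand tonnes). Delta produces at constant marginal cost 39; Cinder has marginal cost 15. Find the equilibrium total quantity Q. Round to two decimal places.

17.33

Delta's profit: π_D = (79 - 2Q)q_D - (39q_D). Setting ∂π_D/∂q_D = 0: 40 - 4q_D - 2(q_C) = 0.
Cinder's first-order condition: 64 - 4q_C - 2(q_D) = 0.
Rearranging gives the reaction functions q_D = (40 - 2q_C)/4 and q_C = (64 - 2q_D)/4.
Substituting one into the other gives q_D = 8/3 and q_C = 44/3.
Total output Q = 8/3 + 44/3 = 52/3.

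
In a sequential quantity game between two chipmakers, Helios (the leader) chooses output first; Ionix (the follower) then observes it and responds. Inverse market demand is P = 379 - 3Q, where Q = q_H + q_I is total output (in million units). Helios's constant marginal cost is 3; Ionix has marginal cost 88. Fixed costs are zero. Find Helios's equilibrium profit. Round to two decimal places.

8855.04

The follower Ionix best-responds to any q_H: π_I = (379 - 3Q)q_I - 88q_I.
∂π_I/∂q_I = 291 - 3q_H - 6q_I = 0 gives the reaction function q_I = (291 - 3q_H)/6.
Helios substitutes q_I(q_H) into its own profit: π_H = q_H(379 - 3q_H - (291 - 3q_H)/2) - 3q_H = (467/2 - (3/2)q_H)q_H - 3q_H.
Maximising: ∂π_H/∂q_H = 461/2 - 3q_H = 0, giving q_H = 461/6.
Then q_I = (291 - 3·(461/6))/6 = 121/12.
Price P = 379 - 3·(1043/12) = 473/4.
Helios's profit: (473/4 - 3)·(461/6) = 8855.0417.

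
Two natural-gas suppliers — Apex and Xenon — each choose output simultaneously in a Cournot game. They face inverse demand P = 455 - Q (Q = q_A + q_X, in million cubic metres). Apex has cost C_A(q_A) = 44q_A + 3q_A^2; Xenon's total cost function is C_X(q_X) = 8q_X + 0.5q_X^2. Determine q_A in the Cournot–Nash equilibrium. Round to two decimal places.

Apex's profit: π_A = (455 - Q)q_A - (44q_A + 3q_A²). Setting ∂π_A/∂q_A = 0: 411 - 8q_A - (q_X) = 0.
Xenon's profit: π_X = (455 - Q)q_X - (8q_X + (1/2)q_X²). Setting ∂π_X/∂q_X = 0: 447 - 3q_X - (q_A) = 0.
So q_A = (411 - q_X)/8 and q_X = (447 - q_A)/3.
Solving the pair: q_A = 786/23, q_X = 137.6087.

34.17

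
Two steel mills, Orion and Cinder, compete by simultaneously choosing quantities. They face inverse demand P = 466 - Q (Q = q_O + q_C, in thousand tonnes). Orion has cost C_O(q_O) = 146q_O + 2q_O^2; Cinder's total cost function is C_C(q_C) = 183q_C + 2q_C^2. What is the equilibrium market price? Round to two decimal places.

Orion's profit: π_O = (466 - Q)q_O - (146q_O + 2q_O²). Setting ∂π_O/∂q_O = 0: 320 - 6q_O - (q_C) = 0.
Cinder's profit: π_C = (466 - Q)q_C - (183q_C + 2q_C²). Setting ∂π_C/∂q_C = 0: 283 - 6q_C - (q_O) = 0.
Best responses: q_O = (320 - q_C)/6, q_C = (283 - q_O)/6.
Solving the pair: q_O = 1637/35, q_C = 1378/35.
Total output Q = 603/7, so price P = 466 - 603/7 = 379.8571.

379.86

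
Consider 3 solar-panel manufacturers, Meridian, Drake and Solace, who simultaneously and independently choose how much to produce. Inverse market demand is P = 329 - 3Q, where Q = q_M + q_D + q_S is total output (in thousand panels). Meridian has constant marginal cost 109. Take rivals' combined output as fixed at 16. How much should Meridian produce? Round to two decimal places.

28.67

With rivals' combined output fixed at 16, Meridian's profit is π_M = (329 - 3·16 - 3q_M)q_M - (109q_M) = (281 - 3q_M)q_M - (109q_M).
∂π_M/∂q_M = 172 - 6q_M = 0, so q_M = 86/3.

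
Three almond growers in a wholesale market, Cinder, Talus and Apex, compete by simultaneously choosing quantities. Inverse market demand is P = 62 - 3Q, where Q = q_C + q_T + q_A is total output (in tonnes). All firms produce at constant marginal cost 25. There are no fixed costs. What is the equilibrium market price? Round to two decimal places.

Each firm earns π_i = (62 - 3Q)q_i - 25q_i.
Setting ∂π_i/∂q_i = 0 with rivals' quantities fixed: 37 - 6q_i - 3·Σ_{j≠i} q_j = 0.
By symmetry each firm produces the same amount; substituting Σ_{j≠i} q_j = 2q_i yields q_i = 37/12.
Total output Q = 37/4, so price P = 62 - 3·(37/4) = 137/4.

34.25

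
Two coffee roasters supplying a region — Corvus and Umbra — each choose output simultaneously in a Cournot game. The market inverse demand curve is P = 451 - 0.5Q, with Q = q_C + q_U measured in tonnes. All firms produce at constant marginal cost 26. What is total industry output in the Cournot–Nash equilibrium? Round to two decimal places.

566.67

A representative firm's profit is π_i = q_i(451 - 0.5Q) - 26q_i.
Setting ∂π_i/∂q_i = 0 with rivals' quantities fixed: 425 - q_i - (1/2)q_j = 0.
With identical firms every q_j equals q_i, so q_j = q_i and 425 = (3/2)q_i, giving q_i = 850/3.
Total output Q = 850/3 + 850/3 = 1700/3.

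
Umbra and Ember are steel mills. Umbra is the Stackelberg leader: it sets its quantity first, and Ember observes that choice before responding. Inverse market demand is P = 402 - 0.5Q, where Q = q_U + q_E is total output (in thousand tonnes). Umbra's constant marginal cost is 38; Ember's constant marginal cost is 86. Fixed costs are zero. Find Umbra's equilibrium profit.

42436

Solve by backward induction. Given q_U, the follower Ember maximises π_E = (402 - (1/2)q_U - (1/2)q_E)q_E - 86q_E.
Setting the follower's marginal profit to zero, 316 - (1/2)q_U - q_E = 0, i.e. q_E = (316 - (1/2)q_U).
The leader anticipates this reaction. Substituting into P = 402 - 0.5Q gives P = 244 - (1/4)q_U, so π_U = (244 - (1/4)q_U)q_U - 38q_U.
Leader FOC: 206 - (1/2)q_U = 0, so q_U = 412.
Then q_E = (316 - (1/2)·412) = 110.
Price P = 402 - (1/2)·522 = 141.
Umbra's profit: (141 - 38)·412 = 42436.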